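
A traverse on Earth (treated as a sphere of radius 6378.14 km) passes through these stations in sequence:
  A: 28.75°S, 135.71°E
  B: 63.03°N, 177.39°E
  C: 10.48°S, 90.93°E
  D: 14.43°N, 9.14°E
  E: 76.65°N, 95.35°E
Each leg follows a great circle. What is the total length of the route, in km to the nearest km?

Leg A→B: central angle 1.7029 rad, distance 10861.3 km.
Leg B→C: central angle 1.7058 rad, distance 10879.7 km.
Leg C→D: central angle 1.4800 rad, distance 9439.7 km.
Leg D→E: central angle 1.3106 rad, distance 8359.4 km.
Total: 10861.3 + 10879.7 + 9439.7 + 8359.4 ≈ 39540 km.

39540 km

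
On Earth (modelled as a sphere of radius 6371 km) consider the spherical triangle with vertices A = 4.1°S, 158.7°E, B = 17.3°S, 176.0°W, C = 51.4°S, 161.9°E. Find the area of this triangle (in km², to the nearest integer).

Side lengths (central angles): a = 0.6692, b = 0.8269, c = 0.4902 rad; semiperimeter s = 0.9932.
By l'Huilier's theorem, tan(E/4) = √[tan(s/2) tan((s−a)/2) tan((s−b)/2) tan((s−c)/2)], giving spherical excess E = 0.1740 rad.
Area = E·R² = 0.1740 × (6371)² ≈ 7064311 km².

7064311 km²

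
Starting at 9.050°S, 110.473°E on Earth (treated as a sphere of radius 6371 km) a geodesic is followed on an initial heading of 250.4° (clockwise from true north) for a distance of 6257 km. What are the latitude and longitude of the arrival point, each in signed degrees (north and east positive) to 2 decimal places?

-21.28°, 53.25°

Angular distance δ = d/R = 6257/6371 = 0.98211 rad; initial bearing θ = 4.3703 rad.
sin φ₂ = sin φ₁ cos δ + cos φ₁ sin δ cos θ = (-0.1573)(0.5553) + (0.9876)(0.8317)(-0.3355) = -0.3629, so φ₂ = -21.28°.
Δλ = atan2(sin θ sin δ cos φ₁, cos δ − sin φ₁ sin φ₂) = atan2(-0.7737, 0.4982) = -57.223°.
λ₂ = 110.473° − 57.223° = 53.25°.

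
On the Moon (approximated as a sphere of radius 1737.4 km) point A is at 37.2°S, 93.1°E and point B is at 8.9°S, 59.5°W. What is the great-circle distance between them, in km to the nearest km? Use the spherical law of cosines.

3858 km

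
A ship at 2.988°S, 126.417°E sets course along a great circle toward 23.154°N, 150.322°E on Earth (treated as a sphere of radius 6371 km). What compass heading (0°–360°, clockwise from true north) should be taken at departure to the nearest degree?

Δλ = 23.905° = 0.4172 rad.
y = sin Δλ · cos φ₂ = (0.4052)(0.9195) = 0.3726
x = cos φ₁ sin φ₂ − sin φ₁ cos φ₂ cos Δλ = (0.9986)(0.3932) − (-0.0521)(0.9195)(0.9142) = 0.4365
θ = atan2(y, x) = 40.48°, so the bearing is 40°.

40°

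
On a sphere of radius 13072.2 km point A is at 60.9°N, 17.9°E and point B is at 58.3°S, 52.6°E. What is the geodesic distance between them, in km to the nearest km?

27887 km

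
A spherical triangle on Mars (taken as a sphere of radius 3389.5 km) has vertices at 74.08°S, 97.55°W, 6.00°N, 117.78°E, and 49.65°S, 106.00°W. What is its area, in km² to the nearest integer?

6559077 km²

Side lengths (central angles): a = 2.1467, b = 0.4310, c = 1.8998 rad; semiperimeter s = 2.2387.
By l'Huilier's theorem, tan(E/4) = √[tan(s/2) tan((s−a)/2) tan((s−b)/2) tan((s−c)/2)], giving spherical excess E = 0.5709 rad.
Area = E·R² = 0.5709 × (3389.5)² ≈ 6559077 km².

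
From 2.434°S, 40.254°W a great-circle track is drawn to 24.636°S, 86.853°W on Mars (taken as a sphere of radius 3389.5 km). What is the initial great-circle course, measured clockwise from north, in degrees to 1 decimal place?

239.4°

Δλ = -46.599° = -0.8133 rad.
y = sin Δλ · cos φ₂ = (-0.7266)(0.9090) = -0.6604
x = cos φ₁ sin φ₂ − sin φ₁ cos φ₂ cos Δλ = (0.9991)(-0.4169) − (-0.0425)(0.9090)(0.6871) = -0.3900
θ = atan2(y, x) = -120.56°; adding 360° gives 239.4°.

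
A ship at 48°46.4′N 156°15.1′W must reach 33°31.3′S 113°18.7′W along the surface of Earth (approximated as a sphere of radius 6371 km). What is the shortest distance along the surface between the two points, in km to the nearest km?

10091 km

With latitudes φ₁ = 48.773°, φ₂ = -33.522° and longitude difference Δλ = 42.940°:
cos c = sin φ₁ sin φ₂ + cos φ₁ cos φ₂ cos Δλ = (0.7521)(-0.5523) + (0.6590)(0.8337)(0.7321) = -0.01314,
so c = arccos(-0.01314) = 1.58393 rad.
Distance = R·c = 6371 × 1.5839 ≈ 10091 km.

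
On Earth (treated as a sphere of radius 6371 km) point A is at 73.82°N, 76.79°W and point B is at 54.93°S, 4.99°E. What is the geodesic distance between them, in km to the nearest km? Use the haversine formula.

In radians: φ₁ = 1.2884, φ₂ = -0.9587, Δλ = 81.780° = 1.4273 rad.
Haversine: a = sin²(Δφ/2) + cos φ₁ cos φ₂ sin²(Δλ/2) = 0.8130 + (0.2787)(0.5746)(0.4285) = 0.88157.
Central angle c = 2·arcsin(√a) = 2.43896 rad.
Distance = R·c = 6371 × 2.4390 ≈ 15539 km.

15539 km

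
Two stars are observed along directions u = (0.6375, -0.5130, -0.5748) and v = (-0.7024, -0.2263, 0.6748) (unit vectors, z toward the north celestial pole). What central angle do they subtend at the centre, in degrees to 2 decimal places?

136.02°

u·v = -0.7196; |u| = 1.0000, |v| = 1.0000.
cos θ = (u·v)/(|u||v|) = -0.7196, so θ = 136.02°.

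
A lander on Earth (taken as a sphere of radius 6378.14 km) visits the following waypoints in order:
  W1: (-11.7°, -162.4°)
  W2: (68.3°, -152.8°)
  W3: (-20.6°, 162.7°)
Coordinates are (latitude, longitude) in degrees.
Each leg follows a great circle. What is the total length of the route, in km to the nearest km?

19468 km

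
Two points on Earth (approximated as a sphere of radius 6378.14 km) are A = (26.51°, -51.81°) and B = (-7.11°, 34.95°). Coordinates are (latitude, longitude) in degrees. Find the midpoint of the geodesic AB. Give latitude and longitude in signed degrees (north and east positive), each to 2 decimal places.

13.22°, -5.64°

Central angle δ = 1.5759 rad. Interpolating on the sphere with fraction f = 0.5:
P = [sin((1−f)δ)·A + sin(fδ)·B] / sin δ = 0.7089·A + 0.7089·B in Cartesian coordinates,
giving P = (0.9688, -0.0956, 0.2287), i.e. latitude 13.22°, longitude -5.64°.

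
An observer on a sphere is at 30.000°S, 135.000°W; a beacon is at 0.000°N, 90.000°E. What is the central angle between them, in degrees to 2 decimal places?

With latitudes φ₁ = -30.000°, φ₂ = 0.000° and longitude difference Δλ = -135.000°:
Haversine: a = sin²(Δφ/2) + cos φ₁ cos φ₂ sin²(Δλ/2) = 0.0670 + (0.8660)(1.0000)(0.8536) = 0.80619.
Central angle c = 2·arcsin(√a) = 2.22985 rad.
So the angular separation is 127.76°.

127.76°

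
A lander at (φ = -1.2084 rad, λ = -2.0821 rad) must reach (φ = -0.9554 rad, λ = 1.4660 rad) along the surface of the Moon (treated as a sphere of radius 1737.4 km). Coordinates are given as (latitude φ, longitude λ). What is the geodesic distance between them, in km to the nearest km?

With latitudes φ₁ = -69.236°, φ₂ = -54.740° and longitude difference Δλ = -156.709°:
cos c = sin φ₁ sin φ₂ + cos φ₁ cos φ₂ cos Δλ = (-0.9350)(-0.8165) + (0.3545)(0.5773)(-0.9185) = 0.57553,
so c = arccos(0.57553) = 0.95754 rad.
Distance = R·c = 1737.4 × 0.9575 ≈ 1664 km.

1664 km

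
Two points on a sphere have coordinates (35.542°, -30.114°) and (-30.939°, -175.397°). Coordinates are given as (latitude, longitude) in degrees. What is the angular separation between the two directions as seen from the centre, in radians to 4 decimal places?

2.6312 rad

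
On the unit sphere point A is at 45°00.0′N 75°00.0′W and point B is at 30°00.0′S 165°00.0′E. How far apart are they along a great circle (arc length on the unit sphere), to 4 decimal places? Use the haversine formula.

2.2913

Let φ₁ = 0.7854 rad, φ₂ = -0.5236 rad, and Δλ = -2.0944 rad.
Haversine: a = sin²(Δφ/2) + cos φ₁ cos φ₂ sin²(Δλ/2) = 0.3706 + (0.7071)(0.8660)(0.7500) = 0.82987.
Central angle c = 2·arcsin(√a) = 2.29127 rad.
On the unit sphere the arc length equals the central angle: 2.2913.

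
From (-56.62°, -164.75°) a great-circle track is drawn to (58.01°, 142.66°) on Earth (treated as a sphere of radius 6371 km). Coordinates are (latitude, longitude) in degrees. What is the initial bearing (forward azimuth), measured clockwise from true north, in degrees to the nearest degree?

With φ₁ = -0.9882, φ₂ = 1.0125, Δλ = -0.9179 rad, the forward-azimuth formula gives
θ = atan2( sin Δλ cos φ₂ , cos φ₁ sin φ₂ − sin φ₁ cos φ₂ cos Δλ ) = atan2(-0.4208, 0.7354) = -29.78°.
Adding 360° brings this into [0°, 360°): 330°.

330°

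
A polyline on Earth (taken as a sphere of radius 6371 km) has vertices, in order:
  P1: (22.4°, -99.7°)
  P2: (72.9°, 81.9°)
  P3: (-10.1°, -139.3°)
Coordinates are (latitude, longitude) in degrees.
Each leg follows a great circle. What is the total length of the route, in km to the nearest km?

21946 km

Leg P1→P2: central angle 1.4782 rad, distance 9417.5 km.
Leg P2→P3: central angle 1.9665 rad, distance 12528.4 km.
Total: 9417.5 + 12528.4 ≈ 21946 km.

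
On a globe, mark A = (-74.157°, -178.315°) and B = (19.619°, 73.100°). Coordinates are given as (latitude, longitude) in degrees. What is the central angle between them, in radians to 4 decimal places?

Let φ₁ = -1.2943 rad, φ₂ = 0.3424 rad, and Δλ = -1.8952 rad.
cos c = sin φ₁ sin φ₂ + cos φ₁ cos φ₂ cos Δλ = (-0.9620)(0.3358) + (0.2730)(0.9419)(-0.3187) = -0.40497,
so c = arccos(-0.40497) = 1.98774 rad.
So the angular separation is 1.9877 rad.

1.9877 rad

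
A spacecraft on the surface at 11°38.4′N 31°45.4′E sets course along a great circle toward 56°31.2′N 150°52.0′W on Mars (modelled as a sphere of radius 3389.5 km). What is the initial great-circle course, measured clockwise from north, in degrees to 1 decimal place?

1.6°

With φ₁ = 0.2032, φ₂ = 0.9865, Δλ = 3.0958 rad, the forward-azimuth formula gives
θ = atan2( sin Δλ cos φ₂ , cos φ₁ sin φ₂ − sin φ₁ cos φ₂ cos Δλ ) = atan2(0.0252, 0.9281) = 1.56°.
So the initial bearing is 1.6°.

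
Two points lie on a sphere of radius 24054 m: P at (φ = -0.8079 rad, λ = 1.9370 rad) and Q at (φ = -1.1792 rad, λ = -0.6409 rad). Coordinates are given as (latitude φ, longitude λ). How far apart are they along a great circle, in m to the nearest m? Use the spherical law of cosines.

Let φ₁ = -0.8079 rad, φ₂ = -1.1792 rad, and Δλ = -2.5779 rad.
cos c = sin φ₁ sin φ₂ + cos φ₁ cos φ₂ cos Δλ = (-0.7228)(-0.9243) + (0.6910)(0.3817)(-0.8453) = 0.44519,
so c = arccos(0.44519) = 1.10941 rad.
Distance = R·c = 24054 × 1.1094 ≈ 26686 m.

26686 m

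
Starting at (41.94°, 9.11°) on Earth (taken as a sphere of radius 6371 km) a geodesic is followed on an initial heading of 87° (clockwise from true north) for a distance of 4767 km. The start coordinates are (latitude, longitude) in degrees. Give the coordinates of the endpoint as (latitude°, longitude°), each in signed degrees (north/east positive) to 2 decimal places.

31.09°, 61.61°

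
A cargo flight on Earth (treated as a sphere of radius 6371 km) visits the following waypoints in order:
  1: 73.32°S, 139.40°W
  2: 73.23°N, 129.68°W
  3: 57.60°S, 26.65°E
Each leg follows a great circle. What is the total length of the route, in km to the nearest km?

34302 km

Leg 1→2: central angle 2.5599 rad, distance 16309.4 km.
Leg 2→3: central angle 2.8241 rad, distance 17992.2 km.
Total: 16309.4 + 17992.2 ≈ 34302 km.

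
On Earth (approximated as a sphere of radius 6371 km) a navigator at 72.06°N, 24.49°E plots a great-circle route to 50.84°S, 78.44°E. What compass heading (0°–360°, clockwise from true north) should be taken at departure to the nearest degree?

Δλ = 53.950° = 0.9416 rad.
y = sin Δλ · cos φ₂ = (0.8085)(0.6315) = 0.5106
x = cos φ₁ sin φ₂ − sin φ₁ cos φ₂ cos Δλ = (0.3080)(-0.7754) − (0.9514)(0.6315)(0.5885) = -0.5924
θ = atan2(y, x) = 139.24°, so the bearing is 139°.

139°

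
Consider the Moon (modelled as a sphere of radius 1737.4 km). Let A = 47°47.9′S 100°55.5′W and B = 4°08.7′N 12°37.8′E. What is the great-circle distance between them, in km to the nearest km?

3297 km

With latitudes φ₁ = -47.798°, φ₂ = 4.145° and longitude difference Δλ = 113.555°:
cos c = sin φ₁ sin φ₂ + cos φ₁ cos φ₂ cos Δλ = (-0.7408)(0.0723) + (0.6717)(0.9974)(-0.3996) = -0.32129,
so c = arccos(-0.32129) = 1.89789 rad.
Distance = R·c = 1737.4 × 1.8979 ≈ 3297 km.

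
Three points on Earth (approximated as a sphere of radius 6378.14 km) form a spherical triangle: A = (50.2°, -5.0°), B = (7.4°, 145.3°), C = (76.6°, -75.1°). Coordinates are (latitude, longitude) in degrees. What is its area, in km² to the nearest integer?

Side lengths (central angles): a = 1.6205, b = 0.6471, c = 2.0403 rad; semiperimeter s = 2.1539.
By l'Huilier's theorem, tan(E/4) = √[tan(s/2) tan((s−a)/2) tan((s−b)/2) tan((s−c)/2)], giving spherical excess E = 0.6524 rad.
Area = E·R² = 0.6524 × (6378.14)² ≈ 26541769 km².

26541769 km²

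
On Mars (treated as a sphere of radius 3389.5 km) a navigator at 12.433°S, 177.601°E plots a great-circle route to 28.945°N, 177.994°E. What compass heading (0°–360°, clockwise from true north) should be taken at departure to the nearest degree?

With φ₁ = -0.2170, φ₂ = 0.5052, Δλ = 0.0069 rad, the forward-azimuth formula gives
θ = atan2( sin Δλ cos φ₂ , cos φ₁ sin φ₂ − sin φ₁ cos φ₂ cos Δλ ) = atan2(0.0060, 0.6610) = 0.52°.
So the initial bearing is 1°.

1°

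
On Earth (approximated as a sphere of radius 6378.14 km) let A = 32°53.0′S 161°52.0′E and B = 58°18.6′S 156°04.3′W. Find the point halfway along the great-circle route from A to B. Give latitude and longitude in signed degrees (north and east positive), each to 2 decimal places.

The central angle between A and B is δ = 0.6608 rad.
With f = 0.5, the slerp weights are sin((1−f)δ)/sin δ = 0.5286 and sin(fδ)/sin δ = 0.5286.
Weighted sum of the unit vectors: (0.5286)·(-0.7981,0.2614,-0.5429) + (0.5286)·(-0.4802,-0.2131,-0.8509) = (-0.6757, 0.0255, -0.7368).
Converting back: φ = atan2(z, √(x²+y²)) = -47.46°, λ = atan2(y, x) = 177.84°.

-47.46°, 177.84°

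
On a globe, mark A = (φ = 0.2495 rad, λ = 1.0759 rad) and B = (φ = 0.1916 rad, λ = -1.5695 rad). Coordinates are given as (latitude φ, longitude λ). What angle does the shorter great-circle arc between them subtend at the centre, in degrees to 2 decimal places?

142.14°

With latitudes φ₁ = 14.295°, φ₂ = 10.978° and longitude difference Δλ = -151.570°:
cos c = sin φ₁ sin φ₂ + cos φ₁ cos φ₂ cos Δλ = (0.2469)(0.1904) + (0.9690)(0.9817)(-0.8794) = -0.78956,
so c = arccos(-0.78956) = 2.48088 rad.
So the angular separation is 142.14°.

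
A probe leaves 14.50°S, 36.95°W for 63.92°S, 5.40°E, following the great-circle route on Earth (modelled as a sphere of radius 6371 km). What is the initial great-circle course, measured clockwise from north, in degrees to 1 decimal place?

159.4°

With φ₁ = -0.2531, φ₂ = -1.1156, Δλ = 0.7391 rad, the forward-azimuth formula gives
θ = atan2( sin Δλ cos φ₂ , cos φ₁ sin φ₂ − sin φ₁ cos φ₂ cos Δλ ) = atan2(0.2962, -0.7882) = 159.41°.
So the initial bearing is 159.4°.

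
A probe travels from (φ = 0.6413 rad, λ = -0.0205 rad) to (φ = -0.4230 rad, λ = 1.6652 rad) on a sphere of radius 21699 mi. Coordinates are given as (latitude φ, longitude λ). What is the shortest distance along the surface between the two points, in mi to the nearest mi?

With latitudes φ₁ = 36.744°, φ₂ = -24.236° and longitude difference Δλ = 96.583°:
cos c = sin φ₁ sin φ₂ + cos φ₁ cos φ₂ cos Δλ = (0.5982)(-0.4105) + (0.8013)(0.9119)(-0.1147) = -0.32935,
so c = arccos(-0.32935) = 1.90641 rad.
Distance = R·c = 21699 × 1.9064 ≈ 41367 mi.

41367 mi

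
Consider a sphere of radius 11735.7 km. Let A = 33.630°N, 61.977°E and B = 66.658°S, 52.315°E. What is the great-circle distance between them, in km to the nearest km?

With latitudes φ₁ = 33.630°, φ₂ = -66.658° and longitude difference Δλ = -9.662°:
Haversine: a = sin²(Δφ/2) + cos φ₁ cos φ₂ sin²(Δλ/2) = 0.5893 + (0.8326)(0.3962)(0.0071) = 0.59164.
Central angle c = 2·arcsin(√a) = 1.75511 rad.
Distance = R·c = 11735.7 × 1.7551 ≈ 20597 km.

20597 km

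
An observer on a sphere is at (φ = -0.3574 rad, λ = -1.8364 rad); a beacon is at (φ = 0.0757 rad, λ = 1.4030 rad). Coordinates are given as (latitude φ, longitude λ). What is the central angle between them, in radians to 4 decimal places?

2.8443 rad

With latitudes φ₁ = -20.478°, φ₂ = 4.337° and longitude difference Δλ = -174.396°:
Haversine: a = sin²(Δφ/2) + cos φ₁ cos φ₂ sin²(Δλ/2) = 0.0462 + (0.9368)(0.9971)(0.9976) = 0.97806.
Central angle c = 2·arcsin(√a) = 2.84425 rad.
So the angular separation is 2.8443 rad.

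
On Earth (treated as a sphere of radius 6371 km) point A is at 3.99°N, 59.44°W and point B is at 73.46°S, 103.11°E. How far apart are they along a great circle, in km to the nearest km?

In radians: φ₁ = 0.0696, φ₂ = -1.2821, Δλ = 162.550° = 2.8370 rad.
cos c = sin φ₁ sin φ₂ + cos φ₁ cos φ₂ cos Δλ = (0.0696)(-0.9586) + (0.9976)(0.2847)(-0.9540) = -0.33763,
so c = arccos(-0.33763) = 1.91519 rad.
Distance = R·c = 6371 × 1.9152 ≈ 12202 km.

12202 km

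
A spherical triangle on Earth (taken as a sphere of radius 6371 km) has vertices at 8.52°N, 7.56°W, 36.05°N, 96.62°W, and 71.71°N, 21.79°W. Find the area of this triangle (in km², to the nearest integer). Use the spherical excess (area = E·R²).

24612780 km²

Side lengths (central angles): a = 0.8955, b = 1.1135, c = 1.4703 rad; semiperimeter s = 1.7397.
By l'Huilier's theorem, tan(E/4) = √[tan(s/2) tan((s−a)/2) tan((s−b)/2) tan((s−c)/2)], giving spherical excess E = 0.6064 rad.
Area = E·R² = 0.6064 × (6371)² ≈ 24612780 km².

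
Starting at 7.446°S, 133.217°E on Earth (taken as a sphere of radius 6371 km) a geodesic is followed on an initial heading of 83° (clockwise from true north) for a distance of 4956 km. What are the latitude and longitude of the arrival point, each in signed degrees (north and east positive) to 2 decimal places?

-0.43°, 177.37°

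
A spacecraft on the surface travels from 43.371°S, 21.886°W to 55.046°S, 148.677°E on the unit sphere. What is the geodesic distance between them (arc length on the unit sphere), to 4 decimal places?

With latitudes φ₁ = -43.371°, φ₂ = -55.046° and longitude difference Δλ = 170.563°:
Haversine: a = sin²(Δφ/2) + cos φ₁ cos φ₂ sin²(Δλ/2) = 0.0103 + (0.7269)(0.5729)(0.9932) = 0.42399.
Central angle c = 2·arcsin(√a) = 1.41819 rad.
On the unit sphere the arc length equals the central angle: 1.4182.

1.4182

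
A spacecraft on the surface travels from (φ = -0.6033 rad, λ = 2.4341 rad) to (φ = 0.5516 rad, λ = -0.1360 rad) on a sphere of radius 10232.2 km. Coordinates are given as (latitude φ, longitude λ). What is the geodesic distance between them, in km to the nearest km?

27239 km

In radians: φ₁ = -0.6033, φ₂ = 0.5516, Δλ = -147.256° = -2.5701 rad.
Haversine: a = sin²(Δφ/2) + cos φ₁ cos φ₂ sin²(Δλ/2) = 0.2980 + (0.8235)(0.8517)(0.9205) = 0.94361.
Central angle c = 2·arcsin(√a) = 2.66208 rad.
Distance = R·c = 10232.2 × 2.6621 ≈ 27239 km.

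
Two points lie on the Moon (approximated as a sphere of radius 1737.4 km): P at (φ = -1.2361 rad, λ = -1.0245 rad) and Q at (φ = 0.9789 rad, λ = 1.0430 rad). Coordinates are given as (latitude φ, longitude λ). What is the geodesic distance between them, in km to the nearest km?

With latitudes φ₁ = -70.823°, φ₂ = 56.087° and longitude difference Δλ = 118.459°:
Haversine: a = sin²(Δφ/2) + cos φ₁ cos φ₂ sin²(Δλ/2) = 0.8003 + (0.3285)(0.5579)(0.7383) = 0.93558.
Central angle c = 2·arcsin(√a) = 2.62837 rad.
Distance = R·c = 1737.4 × 2.6284 ≈ 4567 km.

4567 km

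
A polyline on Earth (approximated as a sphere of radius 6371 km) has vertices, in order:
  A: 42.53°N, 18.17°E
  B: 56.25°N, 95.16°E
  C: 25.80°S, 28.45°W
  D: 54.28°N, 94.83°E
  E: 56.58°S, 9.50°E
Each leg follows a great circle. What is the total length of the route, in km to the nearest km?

48861 km

Leg A→B: central angle 0.8576 rad, distance 5464.1 km.
Leg B→C: central angle 2.2637 rad, distance 14421.9 km.
Leg C→D: central angle 2.2676 rad, distance 14447.0 km.
Leg D→E: central angle 2.2803 rad, distance 14527.8 km.
Total: 5464.1 + 14421.9 + 14447.0 + 14527.8 ≈ 48861 km.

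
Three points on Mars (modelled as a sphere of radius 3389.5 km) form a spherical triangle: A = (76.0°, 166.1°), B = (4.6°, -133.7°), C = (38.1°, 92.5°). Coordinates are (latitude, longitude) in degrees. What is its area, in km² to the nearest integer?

Side lengths (central angles): a = 2.0868, b = 0.8600, c = 1.3718 rad; semiperimeter s = 2.1593.
By l'Huilier's theorem, tan(E/4) = √[tan(s/2) tan((s−a)/2) tan((s−b)/2) tan((s−c)/2)], giving spherical excess E = 0.5810 rad.
Area = E·R² = 0.5810 × (3389.5)² ≈ 6674567 km².

6674567 km²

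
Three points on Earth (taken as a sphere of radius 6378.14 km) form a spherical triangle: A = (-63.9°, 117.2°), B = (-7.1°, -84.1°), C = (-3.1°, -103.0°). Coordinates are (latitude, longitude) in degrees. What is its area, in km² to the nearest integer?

Side lengths (central angles): a = 0.3358, b = 1.8619, c = 1.8710 rad; semiperimeter s = 2.0344.
By l'Huilier's theorem, tan(E/4) = √[tan(s/2) tan((s−a)/2) tan((s−b)/2) tan((s−c)/2)], giving spherical excess E = 0.4543 rad.
Area = E·R² = 0.4543 × (6378.14)² ≈ 18482688 km².

18482688 km²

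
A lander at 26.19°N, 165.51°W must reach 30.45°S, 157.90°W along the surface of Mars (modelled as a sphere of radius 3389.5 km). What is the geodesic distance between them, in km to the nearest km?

3378 km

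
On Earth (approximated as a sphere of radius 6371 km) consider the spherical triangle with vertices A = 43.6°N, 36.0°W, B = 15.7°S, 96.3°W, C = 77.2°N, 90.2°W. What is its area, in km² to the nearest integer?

Side lengths (central angles): a = 1.6226, b = 0.6977, c = 1.4113 rad; semiperimeter s = 1.8658.
By l'Huilier's theorem, tan(E/4) = √[tan(s/2) tan((s−a)/2) tan((s−b)/2) tan((s−c)/2)], giving spherical excess E = 0.6297 rad.
Area = E·R² = 0.6297 × (6371)² ≈ 25558933 km².

25558933 km²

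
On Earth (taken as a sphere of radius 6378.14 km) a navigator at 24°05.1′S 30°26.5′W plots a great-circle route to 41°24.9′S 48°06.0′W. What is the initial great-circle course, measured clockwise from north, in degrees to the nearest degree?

216°

Δλ = -17.658° = -0.3082 rad.
y = sin Δλ · cos φ₂ = (-0.3033)(0.7499) = -0.2275
x = cos φ₁ sin φ₂ − sin φ₁ cos φ₂ cos Δλ = (0.9129)(-0.6615) − (-0.4081)(0.7499)(0.9529) = -0.3123
θ = atan2(y, x) = -143.93°; adding 360° gives 216°.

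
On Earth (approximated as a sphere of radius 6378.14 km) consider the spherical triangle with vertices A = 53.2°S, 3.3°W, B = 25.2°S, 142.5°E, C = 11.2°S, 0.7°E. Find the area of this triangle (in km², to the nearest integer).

Side lengths (central angles): a = 2.2330, b = 0.7352, c = 1.6784 rad; semiperimeter s = 2.3232.
By l'Huilier's theorem, tan(E/4) = √[tan(s/2) tan((s−a)/2) tan((s−b)/2) tan((s−c)/2)], giving spherical excess E = 0.7440 rad.
Area = E·R² = 0.7440 × (6378.14)² ≈ 30266913 km².

30266913 km²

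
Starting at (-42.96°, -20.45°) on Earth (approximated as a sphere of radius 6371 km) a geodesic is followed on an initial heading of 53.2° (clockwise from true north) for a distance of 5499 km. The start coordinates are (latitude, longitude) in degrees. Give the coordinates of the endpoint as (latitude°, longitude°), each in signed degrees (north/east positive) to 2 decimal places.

-6.31°, 17.30°

Angular distance δ = d/R = 5499/6371 = 0.86313 rad; initial bearing θ = 0.9285 rad.
sin φ₂ = sin φ₁ cos δ + cos φ₁ sin δ cos θ = (-0.6815)(0.6501) + (0.7318)(0.7599)(0.5990) = -0.1099, so φ₂ = -6.31°.
Δλ = atan2(sin θ sin δ cos φ₁, cos δ − sin φ₁ sin φ₂) = atan2(0.4453, 0.5752) = 37.746°.
λ₂ = -20.450° + 37.746° = 17.30°.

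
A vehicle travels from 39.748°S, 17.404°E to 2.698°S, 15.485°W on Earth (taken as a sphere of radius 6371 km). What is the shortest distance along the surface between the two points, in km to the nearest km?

In radians: φ₁ = -0.6937, φ₂ = -0.0471, Δλ = -32.889° = -0.5740 rad.
Haversine: a = sin²(Δφ/2) + cos φ₁ cos φ₂ sin²(Δλ/2) = 0.1009 + (0.7689)(0.9989)(0.0801) = 0.16249.
Central angle c = 2·arcsin(√a) = 0.82981 rad.
Distance = R·c = 6371 × 0.8298 ≈ 5287 km.

5287 km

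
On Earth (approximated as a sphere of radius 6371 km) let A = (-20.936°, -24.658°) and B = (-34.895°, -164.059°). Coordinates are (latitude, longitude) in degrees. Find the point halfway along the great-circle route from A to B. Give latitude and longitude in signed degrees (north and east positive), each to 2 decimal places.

Central angle δ = 1.9576 rad. Interpolating on the sphere with fraction f = 0.5:
P = [sin((1−f)δ)·A + sin(fδ)·B] / sin δ = 0.8960·A + 0.8960·B in Cartesian coordinates,
giving P = (0.0539, -0.5510, -0.8328), i.e. latitude -56.38°, longitude -84.41°.

-56.38°, -84.41°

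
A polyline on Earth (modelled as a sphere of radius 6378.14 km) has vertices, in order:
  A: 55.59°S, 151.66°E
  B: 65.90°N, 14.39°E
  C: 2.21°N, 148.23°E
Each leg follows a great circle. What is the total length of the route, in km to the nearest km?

Leg A→B: central angle 2.7456 rad, distance 17511.6 km.
Leg B→C: central angle 1.8208 rad, distance 11613.4 km.
Total: 17511.6 + 11613.4 ≈ 29125 km.

29125 km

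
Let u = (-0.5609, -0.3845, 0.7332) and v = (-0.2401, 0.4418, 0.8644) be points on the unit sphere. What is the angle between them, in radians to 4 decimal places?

0.9291 rad

u·v = 0.5986; |u| = 1.0000, |v| = 1.0000.
cos θ = (u·v)/(|u||v|) = 0.5986, so θ = 0.9291 rad.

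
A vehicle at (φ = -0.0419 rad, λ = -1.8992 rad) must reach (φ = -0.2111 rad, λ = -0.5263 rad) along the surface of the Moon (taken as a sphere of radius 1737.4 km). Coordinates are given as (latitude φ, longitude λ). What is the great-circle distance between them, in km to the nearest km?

In radians: φ₁ = -0.0419, φ₂ = -0.2111, Δλ = 78.661° = 1.3729 rad.
cos c = sin φ₁ sin φ₂ + cos φ₁ cos φ₂ cos Δλ = (-0.0419)(-0.2095) + (0.9991)(0.9778)(0.1966) = 0.20085,
so c = arccos(0.20085) = 1.36857 rad.
Distance = R·c = 1737.4 × 1.3686 ≈ 2378 km.

2378 km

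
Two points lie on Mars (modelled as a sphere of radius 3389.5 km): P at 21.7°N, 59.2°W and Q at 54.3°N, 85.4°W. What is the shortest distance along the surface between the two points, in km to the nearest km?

2255 km

With latitudes φ₁ = 21.700°, φ₂ = 54.300° and longitude difference Δλ = -26.200°:
Haversine: a = sin²(Δφ/2) + cos φ₁ cos φ₂ sin²(Δλ/2) = 0.0788 + (0.9291)(0.5835)(0.0514) = 0.10663.
Central angle c = 2·arcsin(√a) = 0.66527 rad.
Distance = R·c = 3389.5 × 0.6653 ≈ 2255 km.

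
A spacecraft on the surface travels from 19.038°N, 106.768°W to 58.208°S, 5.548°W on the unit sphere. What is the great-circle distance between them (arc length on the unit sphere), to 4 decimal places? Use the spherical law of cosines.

1.9543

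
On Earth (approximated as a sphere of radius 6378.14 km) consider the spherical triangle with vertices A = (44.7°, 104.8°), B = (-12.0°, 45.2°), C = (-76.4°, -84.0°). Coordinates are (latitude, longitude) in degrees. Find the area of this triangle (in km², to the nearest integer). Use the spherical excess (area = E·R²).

Side lengths (central angles): a = 1.5141, b = 2.5846, c = 1.3637 rad; semiperimeter s = 2.7312.
By l'Huilier's theorem, tan(E/4) = √[tan(s/2) tan((s−a)/2) tan((s−b)/2) tan((s−c)/2)], giving spherical excess E = 1.6833 rad.
Area = E·R² = 1.6833 × (6378.14)² ≈ 68478584 km².

68478584 km²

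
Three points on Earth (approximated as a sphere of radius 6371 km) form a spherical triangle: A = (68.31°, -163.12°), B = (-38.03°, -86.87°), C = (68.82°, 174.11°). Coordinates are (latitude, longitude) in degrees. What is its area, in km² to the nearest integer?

2745155 km²

Side lengths (central angles): a = 2.2384, b = 0.1447, c = 2.0982 rad; semiperimeter s = 2.2406.
By l'Huilier's theorem, tan(E/4) = √[tan(s/2) tan((s−a)/2) tan((s−b)/2) tan((s−c)/2)], giving spherical excess E = 0.0676 rad.
Area = E·R² = 0.0676 × (6371)² ≈ 2745155 km².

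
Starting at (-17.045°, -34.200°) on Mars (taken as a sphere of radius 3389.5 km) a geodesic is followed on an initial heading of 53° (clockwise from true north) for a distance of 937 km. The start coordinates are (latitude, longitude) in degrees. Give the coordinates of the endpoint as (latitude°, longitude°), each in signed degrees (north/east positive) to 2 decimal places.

Angular distance δ = d/R = 937/3389.5 = 0.27644 rad; initial bearing θ = 0.9250 rad.
sin φ₂ = sin φ₁ cos δ + cos φ₁ sin δ cos θ = (-0.2931)(0.9620) + (0.9561)(0.2729)(0.6018) = -0.1250, so φ₂ = -7.18°.
Δλ = atan2(sin θ sin δ cos φ₁, cos δ − sin φ₁ sin φ₂) = atan2(0.2084, 0.9254) = 12.691°.
λ₂ = -34.200° + 12.691° = -21.51°.

-7.18°, -21.51°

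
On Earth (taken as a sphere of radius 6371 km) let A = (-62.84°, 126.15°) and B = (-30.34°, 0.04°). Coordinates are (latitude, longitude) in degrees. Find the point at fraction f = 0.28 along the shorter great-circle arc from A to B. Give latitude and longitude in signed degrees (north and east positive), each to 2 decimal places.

Central angle δ = 1.3518 rad. Interpolating on the sphere with fraction f = 0.28:
P = [sin((1−f)δ)·A + sin(fδ)·B] / sin δ = 0.8470·A + 0.3786·B in Cartesian coordinates,
giving P = (0.0987, 0.3124, -0.9448), i.e. latitude -70.88°, longitude 72.48°.

-70.88°, 72.48°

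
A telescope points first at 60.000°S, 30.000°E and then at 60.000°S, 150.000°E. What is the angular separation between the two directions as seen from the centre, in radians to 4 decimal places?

0.8957 rad

With latitudes φ₁ = -60.000°, φ₂ = -60.000° and longitude difference Δλ = 120.000°:
cos c = sin φ₁ sin φ₂ + cos φ₁ cos φ₂ cos Δλ = (-0.8660)(-0.8660) + (0.5000)(0.5000)(-0.5000) = 0.62500,
so c = arccos(0.62500) = 0.89566 rad.
So the angular separation is 0.8957 rad.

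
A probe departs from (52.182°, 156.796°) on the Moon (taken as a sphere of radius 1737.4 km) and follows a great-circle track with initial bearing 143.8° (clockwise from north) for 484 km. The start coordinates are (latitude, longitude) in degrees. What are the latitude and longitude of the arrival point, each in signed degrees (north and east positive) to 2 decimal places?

Angular distance δ = d/R = 484/1737.4 = 0.27858 rad; initial bearing θ = 2.5098 rad.
sin φ₂ = sin φ₁ cos δ + cos φ₁ sin δ cos θ = (0.7900)(0.9614) + (0.6132)(0.2750)(-0.8070) = 0.6234, so φ₂ = 38.57°.
Δλ = atan2(sin θ sin δ cos φ₁, cos δ − sin φ₁ sin φ₂) = atan2(0.0996, 0.4689) = 11.989°.
λ₂ = 156.796° + 11.989° = 168.78°.

38.57°, 168.78°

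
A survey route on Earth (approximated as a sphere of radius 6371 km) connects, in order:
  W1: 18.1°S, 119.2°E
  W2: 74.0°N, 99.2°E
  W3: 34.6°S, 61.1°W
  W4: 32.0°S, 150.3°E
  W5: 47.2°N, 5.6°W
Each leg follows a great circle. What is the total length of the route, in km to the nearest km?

55125 km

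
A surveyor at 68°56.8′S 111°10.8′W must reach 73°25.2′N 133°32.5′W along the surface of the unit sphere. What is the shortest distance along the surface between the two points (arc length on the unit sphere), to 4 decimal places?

2.4975

Let φ₁ = -1.2033 rad, φ₂ = 1.2814 rad, and Δλ = -0.3903 rad.
cos c = sin φ₁ sin φ₂ + cos φ₁ cos φ₂ cos Δλ = (-0.9332)(0.9584) + (0.3592)(0.2854)(0.9248) = -0.79964,
so c = arccos(-0.79964) = 2.49750 rad.
On the unit sphere the arc length equals the central angle: 2.4975.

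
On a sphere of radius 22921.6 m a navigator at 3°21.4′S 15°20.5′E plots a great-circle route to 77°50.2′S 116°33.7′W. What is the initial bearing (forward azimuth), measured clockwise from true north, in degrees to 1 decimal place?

189.1°

Δλ = -131.903° = -2.3021 rad.
y = sin Δλ · cos φ₂ = (-0.7443)(0.2107) = -0.1568
x = cos φ₁ sin φ₂ − sin φ₁ cos φ₂ cos Δλ = (0.9983)(-0.9776) − (-0.0586)(0.2107)(-0.6679) = -0.9841
θ = atan2(y, x) = -170.95°; adding 360° gives 189.1°.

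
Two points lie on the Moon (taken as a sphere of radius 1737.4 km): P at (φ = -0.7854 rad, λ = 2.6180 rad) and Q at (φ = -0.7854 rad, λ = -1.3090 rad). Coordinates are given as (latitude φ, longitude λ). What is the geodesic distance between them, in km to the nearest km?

2474 km

In radians: φ₁ = -0.7854, φ₂ = -0.7854, Δλ = 134.999° = 2.3562 rad.
cos c = sin φ₁ sin φ₂ + cos φ₁ cos φ₂ cos Δλ = (-0.7071)(-0.7071) + (0.7071)(0.7071)(-0.7071) = 0.14645,
so c = arccos(0.14645) = 1.42381 rad.
Distance = R·c = 1737.4 × 1.4238 ≈ 2474 km.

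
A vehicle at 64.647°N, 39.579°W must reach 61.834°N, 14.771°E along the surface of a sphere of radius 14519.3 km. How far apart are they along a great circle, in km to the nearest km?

6048 km

In radians: φ₁ = 1.1283, φ₂ = 1.0792, Δλ = 54.350° = 0.9486 rad.
cos c = sin φ₁ sin φ₂ + cos φ₁ cos φ₂ cos Δλ = (0.9037)(0.8816) + (0.4282)(0.4720)(0.5828) = 0.91448,
so c = arccos(0.91448) = 0.41658 rad.
Distance = R·c = 14519.3 × 0.4166 ≈ 6048 km.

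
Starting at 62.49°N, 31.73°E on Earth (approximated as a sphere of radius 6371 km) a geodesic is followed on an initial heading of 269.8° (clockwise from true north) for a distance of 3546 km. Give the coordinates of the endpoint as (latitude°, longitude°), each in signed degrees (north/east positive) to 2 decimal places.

Angular distance δ = d/R = 3546/6371 = 0.55658 rad; initial bearing θ = 4.7089 rad.
sin φ₂ = sin φ₁ cos δ + cos φ₁ sin δ cos θ = (0.8869)(0.8491) + (0.4619)(0.5283)(-0.0035) = 0.7522, so φ₂ = 48.78°.
Δλ = atan2(sin θ sin δ cos φ₁, cos δ − sin φ₁ sin φ₂) = atan2(-0.2440, 0.1819) = -53.297°.
λ₂ = 31.730° − 53.297° = -21.57°.

48.78°, -21.57°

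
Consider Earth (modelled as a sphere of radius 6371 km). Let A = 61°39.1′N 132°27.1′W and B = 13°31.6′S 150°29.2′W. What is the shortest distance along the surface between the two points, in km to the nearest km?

8508 km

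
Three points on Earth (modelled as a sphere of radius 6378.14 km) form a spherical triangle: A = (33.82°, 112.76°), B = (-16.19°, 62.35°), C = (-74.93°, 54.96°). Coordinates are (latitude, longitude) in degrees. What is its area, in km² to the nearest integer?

28296518 km²

Side lengths (central angles): a = 1.0276, b = 2.0068, c = 1.2097 rad; semiperimeter s = 2.1221.
By l'Huilier's theorem, tan(E/4) = √[tan(s/2) tan((s−a)/2) tan((s−b)/2) tan((s−c)/2)], giving spherical excess E = 0.6956 rad.
Area = E·R² = 0.6956 × (6378.14)² ≈ 28296518 km².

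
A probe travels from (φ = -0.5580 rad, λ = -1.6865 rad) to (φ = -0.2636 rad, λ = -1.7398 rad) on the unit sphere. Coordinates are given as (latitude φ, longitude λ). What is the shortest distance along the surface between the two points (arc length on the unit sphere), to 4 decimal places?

Let φ₁ = -0.5580 rad, φ₂ = -0.2636 rad, and Δλ = -0.0533 rad.
Haversine: a = sin²(Δφ/2) + cos φ₁ cos φ₂ sin²(Δλ/2) = 0.0215 + (0.8483)(0.9655)(0.0007) = 0.02209.
Central angle c = 2·arcsin(√a) = 0.29838 rad.
On the unit sphere the arc length equals the central angle: 0.2984.

0.2984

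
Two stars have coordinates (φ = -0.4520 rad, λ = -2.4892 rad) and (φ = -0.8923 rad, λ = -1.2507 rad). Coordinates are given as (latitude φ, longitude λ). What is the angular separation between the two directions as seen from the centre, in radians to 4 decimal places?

1.0190 rad

Let φ₁ = -0.4520 rad, φ₂ = -0.8923 rad, and Δλ = 1.2385 rad.
cos c = sin φ₁ sin φ₂ + cos φ₁ cos φ₂ cos Δλ = (-0.4368)(-0.7785) + (0.8996)(0.6276)(0.3262) = 0.52421,
so c = arccos(0.52421) = 1.01901 rad.
So the angular separation is 1.0190 rad.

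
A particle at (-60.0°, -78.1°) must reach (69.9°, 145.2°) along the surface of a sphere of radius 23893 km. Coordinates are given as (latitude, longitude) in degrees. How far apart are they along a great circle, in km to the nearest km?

With latitudes φ₁ = -60.000°, φ₂ = 69.900° and longitude difference Δλ = -136.700°:
Haversine: a = sin²(Δφ/2) + cos φ₁ cos φ₂ sin²(Δλ/2) = 0.8207 + (0.5000)(0.3437)(0.8639) = 0.96917.
Central angle c = 2·arcsin(√a) = 2.78857 rad.
Distance = R·c = 23893 × 2.7886 ≈ 66627 km.

66627 km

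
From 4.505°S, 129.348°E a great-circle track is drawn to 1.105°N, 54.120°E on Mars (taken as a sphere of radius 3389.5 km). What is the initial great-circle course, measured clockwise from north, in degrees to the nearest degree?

Δλ = -75.228° = -1.3130 rad.
y = sin Δλ · cos φ₂ = (-0.9669)(0.9998) = -0.9668
x = cos φ₁ sin φ₂ − sin φ₁ cos φ₂ cos Δλ = (0.9969)(0.0193) − (-0.0785)(0.9998)(0.2550) = 0.0392
θ = atan2(y, x) = -87.68°; adding 360° gives 272°.

272°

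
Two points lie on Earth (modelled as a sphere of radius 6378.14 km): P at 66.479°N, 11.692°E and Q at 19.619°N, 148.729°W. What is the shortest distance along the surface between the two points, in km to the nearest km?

In radians: φ₁ = 1.1603, φ₂ = 0.3424, Δλ = -160.421° = -2.7999 rad.
cos c = sin φ₁ sin φ₂ + cos φ₁ cos φ₂ cos Δλ = (0.9169)(0.3358) + (0.3991)(0.9419)(-0.9422) = -0.04631,
so c = arccos(-0.04631) = 1.61713 rad.
Distance = R·c = 6378.14 × 1.6171 ≈ 10314 km.

10314 km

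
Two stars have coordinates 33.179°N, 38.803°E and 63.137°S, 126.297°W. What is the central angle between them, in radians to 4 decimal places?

2.5938 rad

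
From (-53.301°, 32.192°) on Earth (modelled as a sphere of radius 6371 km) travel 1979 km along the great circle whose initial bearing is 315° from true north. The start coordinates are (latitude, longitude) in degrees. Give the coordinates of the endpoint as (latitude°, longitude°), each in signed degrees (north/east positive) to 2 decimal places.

Angular distance δ = d/R = 1979/6371 = 0.31063 rad; initial bearing θ = 5.4978 rad.
sin φ₂ = sin φ₁ cos δ + cos φ₁ sin δ cos θ = (-0.8018)(0.9521) + (0.5976)(0.3057)(0.7071) = -0.6343, so φ₂ = -39.36°.
Δλ = atan2(sin θ sin δ cos φ₁, cos δ − sin φ₁ sin φ₂) = atan2(-0.1292, 0.4436) = -16.234°.
λ₂ = 32.192° − 16.234° = 15.96°.

-39.36°, 15.96°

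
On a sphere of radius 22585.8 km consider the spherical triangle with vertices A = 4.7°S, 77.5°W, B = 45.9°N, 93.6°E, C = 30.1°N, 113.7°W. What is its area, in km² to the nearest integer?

504691652 km²

Side lengths (central angles): a = 1.7466, b = 0.8570, c = 2.4099 rad; semiperimeter s = 2.5067.
By l'Huilier's theorem, tan(E/4) = √[tan(s/2) tan((s−a)/2) tan((s−b)/2) tan((s−c)/2)], giving spherical excess E = 0.9894 rad.
Area = E·R² = 0.9894 × (22585.8)² ≈ 504691652 km².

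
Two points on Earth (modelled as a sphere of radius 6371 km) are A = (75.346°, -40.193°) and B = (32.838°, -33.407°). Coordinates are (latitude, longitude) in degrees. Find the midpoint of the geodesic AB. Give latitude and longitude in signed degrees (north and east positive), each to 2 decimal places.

54.13°, -34.98°

The central angle between A and B is δ = 0.7441 rad.
With f = 0.5, the slerp weights are sin((1−f)δ)/sin δ = 0.5367 and sin(fδ)/sin δ = 0.5367.
Weighted sum of the unit vectors: (0.5367)·(0.1932,-0.1633,0.9675) + (0.5367)·(0.7014,-0.4626,0.5423) = (0.4802, -0.3359, 0.8103).
Converting back: φ = atan2(z, √(x²+y²)) = 54.13°, λ = atan2(y, x) = -34.98°.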